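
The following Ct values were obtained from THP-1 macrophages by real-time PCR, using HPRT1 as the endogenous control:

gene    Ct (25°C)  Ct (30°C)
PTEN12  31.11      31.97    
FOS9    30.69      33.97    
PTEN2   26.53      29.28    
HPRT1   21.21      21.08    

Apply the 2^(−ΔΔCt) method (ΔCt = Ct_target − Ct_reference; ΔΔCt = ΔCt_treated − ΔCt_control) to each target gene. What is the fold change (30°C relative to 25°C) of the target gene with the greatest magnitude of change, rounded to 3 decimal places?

PTEN12: ΔΔCt = (31.97−21.08) − (31.11−21.21) = 10.89 − 9.90 = 0.99; fold change = 2^-0.99 = 0.503
FOS9: ΔΔCt = (33.97−21.08) − (30.69−21.21) = 12.89 − 9.48 = 3.41; fold change = 2^-3.41 = 0.094
PTEN2: ΔΔCt = (29.28−21.08) − (26.53−21.21) = 8.20 − 5.32 = 2.88; fold change = 2^-2.88 = 0.136
FOS9 has the largest |ΔΔCt| = 3.41.

0.094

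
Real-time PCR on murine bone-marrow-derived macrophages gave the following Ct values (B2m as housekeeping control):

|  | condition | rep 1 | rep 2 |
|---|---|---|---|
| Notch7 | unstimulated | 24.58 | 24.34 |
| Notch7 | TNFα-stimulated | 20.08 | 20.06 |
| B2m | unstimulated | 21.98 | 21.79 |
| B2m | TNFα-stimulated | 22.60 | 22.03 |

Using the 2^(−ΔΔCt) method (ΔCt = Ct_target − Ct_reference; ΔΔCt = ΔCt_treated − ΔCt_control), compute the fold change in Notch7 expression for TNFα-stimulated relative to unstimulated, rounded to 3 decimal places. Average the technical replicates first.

28.246

Mean Ct: Notch7 unstimulated 24.460; Notch7 TNFα-stimulated 20.070; B2m unstimulated 21.885; B2m TNFα-stimulated 22.315
ΔCt(unstimulated) = 24.460 − 21.885 = 2.575
ΔCt(TNFα-stimulated) = 20.070 − 22.315 = -2.245
ΔΔCt = -2.245 − 2.575 = -4.820
Fold change = 2^(−(-4.820)) = 2^4.820 = 28.2465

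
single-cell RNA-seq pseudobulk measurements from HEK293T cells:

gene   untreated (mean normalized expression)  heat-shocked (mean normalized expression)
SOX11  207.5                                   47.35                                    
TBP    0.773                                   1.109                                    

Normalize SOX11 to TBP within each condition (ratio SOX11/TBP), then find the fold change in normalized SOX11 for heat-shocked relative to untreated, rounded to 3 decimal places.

0.159

SOX11/TBP (untreated) = 207.5 / 0.773 = 268.43
SOX11/TBP (heat-shocked) = 47.35 / 1.109 = 42.696
Fold change = 42.696 / 268.43 = 0.1591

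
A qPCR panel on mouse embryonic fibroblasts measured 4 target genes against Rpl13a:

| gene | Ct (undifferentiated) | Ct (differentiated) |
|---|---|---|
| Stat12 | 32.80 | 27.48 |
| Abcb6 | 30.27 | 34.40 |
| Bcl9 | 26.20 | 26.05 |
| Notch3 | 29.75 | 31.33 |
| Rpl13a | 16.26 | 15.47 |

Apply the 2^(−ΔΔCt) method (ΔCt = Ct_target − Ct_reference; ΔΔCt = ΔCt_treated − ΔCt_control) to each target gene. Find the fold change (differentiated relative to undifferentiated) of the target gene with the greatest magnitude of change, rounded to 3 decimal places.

0.033

Stat12: ΔΔCt = (27.48−15.47) − (32.80−16.26) = 12.01 − 16.54 = -4.53; fold change = 2^4.53 = 23.103
Abcb6: ΔΔCt = (34.40−15.47) − (30.27−16.26) = 18.93 − 14.01 = 4.92; fold change = 2^-4.92 = 0.033
Bcl9: ΔΔCt = (26.05−15.47) − (26.20−16.26) = 10.58 − 9.94 = 0.64; fold change = 2^-0.64 = 0.642
Notch3: ΔΔCt = (31.33−15.47) − (29.75−16.26) = 15.86 − 13.49 = 2.37; fold change = 2^-2.37 = 0.193
Abcb6 has the largest |ΔΔCt| = 4.92.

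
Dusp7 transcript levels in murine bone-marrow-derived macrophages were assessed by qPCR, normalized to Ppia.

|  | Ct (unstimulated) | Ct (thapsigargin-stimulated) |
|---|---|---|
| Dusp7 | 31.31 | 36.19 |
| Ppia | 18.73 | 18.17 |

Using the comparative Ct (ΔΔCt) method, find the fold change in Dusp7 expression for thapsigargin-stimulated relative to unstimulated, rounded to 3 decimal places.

0.023

ΔCt(unstimulated) = 31.310 − 18.730 = 12.580
ΔCt(thapsigargin-stimulated) = 36.190 − 18.170 = 18.020
ΔΔCt = 18.020 − 12.580 = 5.440
Fold change = 2^(−5.440) = 0.0230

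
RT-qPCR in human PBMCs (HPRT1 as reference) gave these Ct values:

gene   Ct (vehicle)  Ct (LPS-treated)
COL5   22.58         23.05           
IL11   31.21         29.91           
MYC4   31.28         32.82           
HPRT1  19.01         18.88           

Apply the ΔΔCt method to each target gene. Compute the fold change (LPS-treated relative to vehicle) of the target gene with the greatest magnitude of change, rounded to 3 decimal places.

COL5: ΔΔCt = (23.05−18.88) − (22.58−19.01) = 4.17 − 3.57 = 0.60; fold change = 2^-0.60 = 0.660
IL11: ΔΔCt = (29.91−18.88) − (31.21−19.01) = 11.03 − 12.20 = -1.17; fold change = 2^1.17 = 2.250
MYC4: ΔΔCt = (32.82−18.88) − (31.28−19.01) = 13.94 − 12.27 = 1.67; fold change = 2^-1.67 = 0.314
MYC4 has the largest |ΔΔCt| = 1.67.

0.314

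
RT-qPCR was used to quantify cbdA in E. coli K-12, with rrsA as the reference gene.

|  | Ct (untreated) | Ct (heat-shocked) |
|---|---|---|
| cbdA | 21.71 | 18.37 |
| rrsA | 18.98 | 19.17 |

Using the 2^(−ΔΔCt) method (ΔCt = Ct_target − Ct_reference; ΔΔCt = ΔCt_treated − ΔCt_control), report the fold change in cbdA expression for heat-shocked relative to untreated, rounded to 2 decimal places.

ΔCt(untreated) = 21.710 − 18.980 = 2.730
ΔCt(heat-shocked) = 18.370 − 19.170 = -0.800
ΔΔCt = -0.800 − 2.730 = -3.530
Fold change = 2^(−(-3.530)) = 2^3.530 = 11.551

11.55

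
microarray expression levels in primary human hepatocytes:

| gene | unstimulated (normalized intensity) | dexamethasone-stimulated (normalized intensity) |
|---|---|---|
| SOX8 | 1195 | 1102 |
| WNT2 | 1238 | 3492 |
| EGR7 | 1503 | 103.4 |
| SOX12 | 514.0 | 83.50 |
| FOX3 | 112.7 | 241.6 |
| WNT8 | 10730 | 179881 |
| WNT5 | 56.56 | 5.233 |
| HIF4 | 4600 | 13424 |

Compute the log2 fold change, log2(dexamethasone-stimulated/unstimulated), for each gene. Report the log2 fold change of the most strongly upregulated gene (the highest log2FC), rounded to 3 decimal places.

4.067

log2(1102/1195) = -0.117  (SOX8)
log2(3492/1238) = 1.496  (WNT2)
log2(103.4/1503) = -3.862  (EGR7)
log2(83.50/514.0) = -2.622  (SOX12)
log2(241.6/112.7) = 1.100  (FOX3)
log2(179881/10730) = 4.067  (WNT8)
log2(5.233/56.56) = -3.434  (WNT5)
log2(13424/4600) = 1.545  (HIF4)
WNT8 is most strongly upregulated.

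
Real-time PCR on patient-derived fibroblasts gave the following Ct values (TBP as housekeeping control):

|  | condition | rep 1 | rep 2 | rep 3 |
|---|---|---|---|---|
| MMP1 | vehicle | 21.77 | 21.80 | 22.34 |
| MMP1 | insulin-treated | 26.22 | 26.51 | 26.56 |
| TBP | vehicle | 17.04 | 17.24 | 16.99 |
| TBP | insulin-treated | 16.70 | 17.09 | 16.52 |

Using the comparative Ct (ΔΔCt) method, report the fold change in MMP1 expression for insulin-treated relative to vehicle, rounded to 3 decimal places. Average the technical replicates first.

0.036

Mean Ct: MMP1 vehicle 21.970; MMP1 insulin-treated 26.430; TBP vehicle 17.090; TBP insulin-treated 16.770
ΔCt(vehicle) = 21.970 − 17.090 = 4.880
ΔCt(insulin-treated) = 26.430 − 16.770 = 9.660
ΔΔCt = 9.660 − 4.880 = 4.780
Fold change = 2^(−4.780) = 0.0364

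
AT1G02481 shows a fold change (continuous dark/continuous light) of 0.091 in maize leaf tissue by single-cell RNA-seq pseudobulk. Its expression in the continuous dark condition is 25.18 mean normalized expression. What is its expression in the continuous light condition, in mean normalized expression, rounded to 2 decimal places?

276.70

continuous light expression = 25.18 / 0.091 = 276.70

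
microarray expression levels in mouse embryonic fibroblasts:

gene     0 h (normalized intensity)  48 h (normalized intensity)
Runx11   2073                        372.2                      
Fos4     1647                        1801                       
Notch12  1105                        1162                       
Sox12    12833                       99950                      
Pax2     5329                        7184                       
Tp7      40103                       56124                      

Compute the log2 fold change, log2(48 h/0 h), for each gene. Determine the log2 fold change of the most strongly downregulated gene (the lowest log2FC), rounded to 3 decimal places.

log2(372.2/2073) = -2.478  (Runx11)
log2(1801/1647) = 0.129  (Fos4)
log2(1162/1105) = 0.073  (Notch12)
log2(99950/12833) = 2.961  (Sox12)
log2(7184/5329) = 0.431  (Pax2)
log2(56124/40103) = 0.485  (Tp7)
Runx11 is most strongly downregulated.

-2.478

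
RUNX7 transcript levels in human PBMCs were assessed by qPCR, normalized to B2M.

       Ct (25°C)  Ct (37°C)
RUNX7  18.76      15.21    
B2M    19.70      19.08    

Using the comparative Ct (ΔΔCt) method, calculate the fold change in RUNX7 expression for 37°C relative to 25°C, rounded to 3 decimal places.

7.621

ΔCt(25°C) = 18.760 − 19.700 = -0.940
ΔCt(37°C) = 15.210 − 19.080 = -3.870
ΔΔCt = -3.870 − (-0.940) = -2.930
Fold change = 2^(−(-2.930)) = 2^2.930 = 7.6211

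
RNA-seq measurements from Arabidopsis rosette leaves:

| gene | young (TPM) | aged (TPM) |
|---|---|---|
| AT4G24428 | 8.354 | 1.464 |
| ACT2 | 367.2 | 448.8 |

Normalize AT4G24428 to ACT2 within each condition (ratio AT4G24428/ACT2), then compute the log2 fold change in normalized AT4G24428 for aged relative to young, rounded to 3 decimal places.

-2.802

AT4G24428/ACT2 (young) = 8.354 / 367.2 = 0.022751
AT4G24428/ACT2 (aged) = 1.464 / 448.8 = 0.003262
Fold change = 0.003262 / 0.022751 = 0.1434
log2(0.1434) = -2.8021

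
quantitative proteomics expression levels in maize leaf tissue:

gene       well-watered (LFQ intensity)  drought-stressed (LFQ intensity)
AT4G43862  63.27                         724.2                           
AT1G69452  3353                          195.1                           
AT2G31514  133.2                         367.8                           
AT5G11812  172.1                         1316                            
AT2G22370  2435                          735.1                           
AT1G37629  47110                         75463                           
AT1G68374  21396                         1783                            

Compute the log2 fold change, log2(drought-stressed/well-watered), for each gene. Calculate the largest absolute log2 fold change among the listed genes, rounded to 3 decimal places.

4.103

log2(724.2/63.27) = 3.517  (AT4G43862)
log2(195.1/3353) = -4.103  (AT1G69452)
log2(367.8/133.2) = 1.465  (AT2G31514)
log2(1316/172.1) = 2.935  (AT5G11812)
log2(735.1/2435) = -1.728  (AT2G22370)
log2(75463/47110) = 0.680  (AT1G37629)
log2(1783/21396) = -3.585  (AT1G68374)
The largest magnitude belongs to AT1G69452.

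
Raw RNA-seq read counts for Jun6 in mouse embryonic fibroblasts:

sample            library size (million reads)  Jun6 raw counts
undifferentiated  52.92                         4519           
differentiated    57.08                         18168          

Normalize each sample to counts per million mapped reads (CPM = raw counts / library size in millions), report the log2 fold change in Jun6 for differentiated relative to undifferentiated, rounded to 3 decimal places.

CPM(undifferentiated) = 4519 / 52.92 = 85.3930
CPM(differentiated) = 18168 / 57.08 = 318.2901
Fold change = 318.2901 / 85.3930 = 3.72735
log2(3.72735) = 1.8982

1.898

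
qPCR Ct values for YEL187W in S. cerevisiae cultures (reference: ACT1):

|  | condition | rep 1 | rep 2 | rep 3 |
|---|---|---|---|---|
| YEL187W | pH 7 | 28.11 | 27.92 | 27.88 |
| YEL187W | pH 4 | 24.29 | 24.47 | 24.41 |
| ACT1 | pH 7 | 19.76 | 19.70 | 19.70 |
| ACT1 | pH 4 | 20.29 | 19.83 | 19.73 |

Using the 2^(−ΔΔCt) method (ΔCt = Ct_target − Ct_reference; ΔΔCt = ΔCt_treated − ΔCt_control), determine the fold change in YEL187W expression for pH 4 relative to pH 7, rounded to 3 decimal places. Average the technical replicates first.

14.026

Mean Ct: YEL187W pH 7 27.970; YEL187W pH 4 24.390; ACT1 pH 7 19.720; ACT1 pH 4 19.950
ΔCt(pH 7) = 27.970 − 19.720 = 8.250
ΔCt(pH 4) = 24.390 − 19.950 = 4.440
ΔΔCt = 4.440 − 8.250 = -3.810
Fold change = 2^(−(-3.810)) = 2^3.810 = 14.0257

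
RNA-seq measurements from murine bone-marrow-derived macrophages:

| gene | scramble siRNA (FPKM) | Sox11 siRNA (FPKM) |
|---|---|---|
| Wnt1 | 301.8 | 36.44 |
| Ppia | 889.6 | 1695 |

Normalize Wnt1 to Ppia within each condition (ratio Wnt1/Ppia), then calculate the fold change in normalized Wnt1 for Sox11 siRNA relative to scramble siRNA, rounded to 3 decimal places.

0.063

Wnt1/Ppia (scramble siRNA) = 301.8 / 889.6 = 0.33925
Wnt1/Ppia (Sox11 siRNA) = 36.44 / 1695 = 0.021499
Fold change = 0.021499 / 0.33925 = 0.0634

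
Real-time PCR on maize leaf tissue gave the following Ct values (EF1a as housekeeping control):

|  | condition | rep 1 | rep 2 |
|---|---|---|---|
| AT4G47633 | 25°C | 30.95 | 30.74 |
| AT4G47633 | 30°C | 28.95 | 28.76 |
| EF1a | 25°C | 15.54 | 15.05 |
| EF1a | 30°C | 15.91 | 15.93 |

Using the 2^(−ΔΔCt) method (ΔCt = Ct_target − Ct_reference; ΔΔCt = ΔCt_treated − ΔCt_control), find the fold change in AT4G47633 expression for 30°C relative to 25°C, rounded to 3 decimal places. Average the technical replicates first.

Mean Ct: AT4G47633 25°C 30.845; AT4G47633 30°C 28.855; EF1a 25°C 15.295; EF1a 30°C 15.920
ΔCt(25°C) = 30.845 − 15.295 = 15.550
ΔCt(30°C) = 28.855 − 15.920 = 12.935
ΔΔCt = 12.935 − 15.550 = -2.615
Fold change = 2^(−(-2.615)) = 2^2.615 = 6.1262

6.126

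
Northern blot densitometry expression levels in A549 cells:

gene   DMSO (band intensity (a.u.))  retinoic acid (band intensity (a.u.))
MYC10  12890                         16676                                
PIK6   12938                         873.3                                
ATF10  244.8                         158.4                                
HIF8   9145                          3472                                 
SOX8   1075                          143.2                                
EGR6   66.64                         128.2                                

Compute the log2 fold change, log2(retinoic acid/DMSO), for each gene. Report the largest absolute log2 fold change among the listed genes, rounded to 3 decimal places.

3.889

log2(16676/12890) = 0.372  (MYC10)
log2(873.3/12938) = -3.889  (PIK6)
log2(158.4/244.8) = -0.628  (ATF10)
log2(3472/9145) = -1.397  (HIF8)
log2(143.2/1075) = -2.908  (SOX8)
log2(128.2/66.64) = 0.944  (EGR6)
The largest magnitude belongs to PIK6.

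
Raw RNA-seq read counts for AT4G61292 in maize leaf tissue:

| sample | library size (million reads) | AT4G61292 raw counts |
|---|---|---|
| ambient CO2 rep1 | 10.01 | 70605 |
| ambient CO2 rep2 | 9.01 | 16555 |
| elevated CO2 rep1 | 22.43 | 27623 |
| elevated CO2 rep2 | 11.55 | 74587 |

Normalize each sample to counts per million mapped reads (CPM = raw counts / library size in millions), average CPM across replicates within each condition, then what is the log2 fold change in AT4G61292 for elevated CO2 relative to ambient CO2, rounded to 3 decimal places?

-0.209

CPM(ambient CO2 rep1) = 70605 / 10.01 = 7053.4466
CPM(ambient CO2 rep2) = 16555 / 9.01 = 1837.4029
CPM(elevated CO2 rep1) = 27623 / 22.43 = 1231.5203
CPM(elevated CO2 rep2) = 74587 / 11.55 = 6457.7489
mean CPM(ambient CO2) = 4445.4247; mean CPM(elevated CO2) = 3844.6346
Fold change = 3844.6346 / 4445.4247 = 0.86485
log2(0.86485) = -0.2095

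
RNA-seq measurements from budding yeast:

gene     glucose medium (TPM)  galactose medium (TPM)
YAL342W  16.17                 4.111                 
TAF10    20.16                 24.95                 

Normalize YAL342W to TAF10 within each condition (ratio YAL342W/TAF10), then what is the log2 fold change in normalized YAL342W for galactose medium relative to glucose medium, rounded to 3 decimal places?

YAL342W/TAF10 (glucose medium) = 16.17 / 20.16 = 0.80208
YAL342W/TAF10 (galactose medium) = 4.111 / 24.95 = 0.16477
Fold change = 0.16477 / 0.80208 = 0.2054
log2(0.2054) = -2.2833

-2.283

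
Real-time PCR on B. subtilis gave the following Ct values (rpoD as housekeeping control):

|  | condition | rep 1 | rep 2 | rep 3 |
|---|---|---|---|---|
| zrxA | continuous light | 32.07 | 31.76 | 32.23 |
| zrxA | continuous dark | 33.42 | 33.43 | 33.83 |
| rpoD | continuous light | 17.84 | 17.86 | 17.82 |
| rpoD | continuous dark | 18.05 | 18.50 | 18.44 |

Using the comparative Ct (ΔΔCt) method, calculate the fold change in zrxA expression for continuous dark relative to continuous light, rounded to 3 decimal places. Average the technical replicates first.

0.483

Mean Ct: zrxA continuous light 32.020; zrxA continuous dark 33.560; rpoD continuous light 17.840; rpoD continuous dark 18.330
ΔCt(continuous light) = 32.020 − 17.840 = 14.180
ΔCt(continuous dark) = 33.560 − 18.330 = 15.230
ΔΔCt = 15.230 − 14.180 = 1.050
Fold change = 2^(−1.050) = 0.4830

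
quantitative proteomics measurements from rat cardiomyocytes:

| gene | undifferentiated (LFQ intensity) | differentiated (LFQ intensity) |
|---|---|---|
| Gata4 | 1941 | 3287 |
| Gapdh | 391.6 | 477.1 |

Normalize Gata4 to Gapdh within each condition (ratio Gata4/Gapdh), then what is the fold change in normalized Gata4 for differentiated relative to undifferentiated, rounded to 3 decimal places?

Gata4/Gapdh (undifferentiated) = 1941 / 391.6 = 4.9566
Gata4/Gapdh (differentiated) = 3287 / 477.1 = 6.8895
Fold change = 6.8895 / 4.9566 = 1.3900

1.390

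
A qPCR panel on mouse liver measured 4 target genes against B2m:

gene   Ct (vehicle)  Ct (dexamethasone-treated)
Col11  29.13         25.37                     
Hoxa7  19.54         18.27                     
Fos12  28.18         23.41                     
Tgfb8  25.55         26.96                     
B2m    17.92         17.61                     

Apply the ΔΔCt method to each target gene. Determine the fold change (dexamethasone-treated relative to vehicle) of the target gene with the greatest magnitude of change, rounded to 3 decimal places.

Col11: ΔΔCt = (25.37−17.61) − (29.13−17.92) = 7.76 − 11.21 = -3.45; fold change = 2^3.45 = 10.928
Hoxa7: ΔΔCt = (18.27−17.61) − (19.54−17.92) = 0.66 − 1.62 = -0.96; fold change = 2^0.96 = 1.945
Fos12: ΔΔCt = (23.41−17.61) − (28.18−17.92) = 5.80 − 10.26 = -4.46; fold change = 2^4.46 = 22.009
Tgfb8: ΔΔCt = (26.96−17.61) − (25.55−17.92) = 9.35 − 7.63 = 1.72; fold change = 2^-1.72 = 0.304
Fos12 has the largest |ΔΔCt| = 4.46.

22.009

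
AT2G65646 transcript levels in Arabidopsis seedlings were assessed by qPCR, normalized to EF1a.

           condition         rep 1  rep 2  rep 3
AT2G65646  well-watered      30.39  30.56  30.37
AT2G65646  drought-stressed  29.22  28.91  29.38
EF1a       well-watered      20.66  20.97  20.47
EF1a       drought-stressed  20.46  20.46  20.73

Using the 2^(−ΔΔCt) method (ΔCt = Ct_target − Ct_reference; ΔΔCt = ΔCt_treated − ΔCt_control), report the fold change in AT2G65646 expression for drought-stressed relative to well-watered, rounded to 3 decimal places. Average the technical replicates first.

2.173

Mean Ct: AT2G65646 well-watered 30.440; AT2G65646 drought-stressed 29.170; EF1a well-watered 20.700; EF1a drought-stressed 20.550
ΔCt(well-watered) = 30.440 − 20.700 = 9.740
ΔCt(drought-stressed) = 29.170 − 20.550 = 8.620
ΔΔCt = 8.620 − 9.740 = -1.120
Fold change = 2^(−(-1.120)) = 2^1.120 = 2.1735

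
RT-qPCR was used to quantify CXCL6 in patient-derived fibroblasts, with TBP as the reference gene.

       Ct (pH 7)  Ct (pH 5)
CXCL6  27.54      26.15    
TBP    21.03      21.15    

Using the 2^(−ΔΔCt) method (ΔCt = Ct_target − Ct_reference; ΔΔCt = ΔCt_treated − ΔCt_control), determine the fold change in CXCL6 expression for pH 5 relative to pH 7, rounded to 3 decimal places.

ΔCt(pH 7) = 27.540 − 21.030 = 6.510
ΔCt(pH 5) = 26.150 − 21.150 = 5.000
ΔΔCt = 5.000 − 6.510 = -1.510
Fold change = 2^(−(-1.510)) = 2^1.510 = 2.8481

2.848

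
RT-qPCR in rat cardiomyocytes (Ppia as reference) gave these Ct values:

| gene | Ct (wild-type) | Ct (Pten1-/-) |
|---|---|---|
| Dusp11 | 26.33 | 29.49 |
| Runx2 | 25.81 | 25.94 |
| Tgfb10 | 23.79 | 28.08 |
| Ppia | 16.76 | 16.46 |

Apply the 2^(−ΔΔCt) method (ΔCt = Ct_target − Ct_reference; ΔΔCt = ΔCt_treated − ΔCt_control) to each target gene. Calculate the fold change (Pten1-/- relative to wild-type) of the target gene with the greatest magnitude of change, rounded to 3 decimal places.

Dusp11: ΔΔCt = (29.49−16.46) − (26.33−16.76) = 13.03 − 9.57 = 3.46; fold change = 2^-3.46 = 0.091
Runx2: ΔΔCt = (25.94−16.46) − (25.81−16.76) = 9.48 − 9.05 = 0.43; fold change = 2^-0.43 = 0.742
Tgfb10: ΔΔCt = (28.08−16.46) − (23.79−16.76) = 11.62 − 7.03 = 4.59; fold change = 2^-4.59 = 0.042
Tgfb10 has the largest |ΔΔCt| = 4.59.

0.042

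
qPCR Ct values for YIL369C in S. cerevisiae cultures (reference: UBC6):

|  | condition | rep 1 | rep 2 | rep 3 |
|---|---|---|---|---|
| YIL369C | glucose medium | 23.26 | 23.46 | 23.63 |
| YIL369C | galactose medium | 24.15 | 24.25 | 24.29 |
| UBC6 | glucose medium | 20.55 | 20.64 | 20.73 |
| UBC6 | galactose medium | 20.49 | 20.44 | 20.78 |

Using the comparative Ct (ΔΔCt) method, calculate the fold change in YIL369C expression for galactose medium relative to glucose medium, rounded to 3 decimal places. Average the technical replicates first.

0.555

Mean Ct: YIL369C glucose medium 23.450; YIL369C galactose medium 24.230; UBC6 glucose medium 20.640; UBC6 galactose medium 20.570
ΔCt(glucose medium) = 23.450 − 20.640 = 2.810
ΔCt(galactose medium) = 24.230 − 20.570 = 3.660
ΔΔCt = 3.660 − 2.810 = 0.850
Fold change = 2^(−0.850) = 0.5548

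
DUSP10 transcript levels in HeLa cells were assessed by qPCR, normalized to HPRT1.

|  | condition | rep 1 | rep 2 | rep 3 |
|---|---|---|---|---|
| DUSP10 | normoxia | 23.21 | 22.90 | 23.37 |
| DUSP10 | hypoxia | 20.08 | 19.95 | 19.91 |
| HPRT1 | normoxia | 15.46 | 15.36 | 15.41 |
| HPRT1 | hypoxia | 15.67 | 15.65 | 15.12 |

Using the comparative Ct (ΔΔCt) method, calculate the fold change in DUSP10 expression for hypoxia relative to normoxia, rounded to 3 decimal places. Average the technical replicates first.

9.514

Mean Ct: DUSP10 normoxia 23.160; DUSP10 hypoxia 19.980; HPRT1 normoxia 15.410; HPRT1 hypoxia 15.480
ΔCt(normoxia) = 23.160 − 15.410 = 7.750
ΔCt(hypoxia) = 19.980 − 15.480 = 4.500
ΔΔCt = 4.500 − 7.750 = -3.250
Fold change = 2^(−(-3.250)) = 2^3.250 = 9.5137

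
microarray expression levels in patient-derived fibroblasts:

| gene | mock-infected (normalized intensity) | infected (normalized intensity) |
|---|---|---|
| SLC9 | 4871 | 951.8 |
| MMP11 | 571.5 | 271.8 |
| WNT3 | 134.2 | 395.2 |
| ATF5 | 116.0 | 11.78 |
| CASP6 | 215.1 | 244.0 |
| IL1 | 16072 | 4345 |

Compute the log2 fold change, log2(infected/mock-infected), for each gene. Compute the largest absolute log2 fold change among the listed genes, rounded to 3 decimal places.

log2(951.8/4871) = -2.355  (SLC9)
log2(271.8/571.5) = -1.072  (MMP11)
log2(395.2/134.2) = 1.558  (WNT3)
log2(11.78/116.0) = -3.300  (ATF5)
log2(244.0/215.1) = 0.182  (CASP6)
log2(4345/16072) = -1.887  (IL1)
The largest magnitude belongs to ATF5.

3.300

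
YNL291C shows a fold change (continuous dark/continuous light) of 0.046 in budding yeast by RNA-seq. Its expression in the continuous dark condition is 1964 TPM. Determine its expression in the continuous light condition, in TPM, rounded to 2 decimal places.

42695.65

continuous light expression = 1964 / 0.046 = 42695.65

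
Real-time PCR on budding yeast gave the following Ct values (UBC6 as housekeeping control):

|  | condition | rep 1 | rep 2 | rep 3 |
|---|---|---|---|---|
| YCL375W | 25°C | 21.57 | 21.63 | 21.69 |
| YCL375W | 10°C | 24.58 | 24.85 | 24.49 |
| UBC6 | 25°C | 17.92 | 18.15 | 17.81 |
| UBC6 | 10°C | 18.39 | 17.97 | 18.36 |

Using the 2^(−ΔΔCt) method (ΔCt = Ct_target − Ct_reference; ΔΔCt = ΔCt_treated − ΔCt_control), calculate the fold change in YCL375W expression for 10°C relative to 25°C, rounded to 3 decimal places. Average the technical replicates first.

0.151

Mean Ct: YCL375W 25°C 21.630; YCL375W 10°C 24.640; UBC6 25°C 17.960; UBC6 10°C 18.240
ΔCt(25°C) = 21.630 − 17.960 = 3.670
ΔCt(10°C) = 24.640 − 18.240 = 6.400
ΔΔCt = 6.400 − 3.670 = 2.730
Fold change = 2^(−2.730) = 0.1507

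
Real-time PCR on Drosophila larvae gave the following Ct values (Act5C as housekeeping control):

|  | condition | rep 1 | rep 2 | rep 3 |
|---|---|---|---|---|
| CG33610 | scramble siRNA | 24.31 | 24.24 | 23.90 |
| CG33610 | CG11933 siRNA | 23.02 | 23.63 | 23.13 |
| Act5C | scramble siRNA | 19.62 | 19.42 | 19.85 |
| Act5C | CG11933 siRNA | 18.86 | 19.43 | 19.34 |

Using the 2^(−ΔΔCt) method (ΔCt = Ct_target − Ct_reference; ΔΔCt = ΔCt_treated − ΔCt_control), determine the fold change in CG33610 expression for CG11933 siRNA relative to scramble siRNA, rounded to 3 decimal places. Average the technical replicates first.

Mean Ct: CG33610 scramble siRNA 24.150; CG33610 CG11933 siRNA 23.260; Act5C scramble siRNA 19.630; Act5C CG11933 siRNA 19.210
ΔCt(scramble siRNA) = 24.150 − 19.630 = 4.520
ΔCt(CG11933 siRNA) = 23.260 − 19.210 = 4.050
ΔΔCt = 4.050 − 4.520 = -0.470
Fold change = 2^(−(-0.470)) = 2^0.470 = 1.3851

1.385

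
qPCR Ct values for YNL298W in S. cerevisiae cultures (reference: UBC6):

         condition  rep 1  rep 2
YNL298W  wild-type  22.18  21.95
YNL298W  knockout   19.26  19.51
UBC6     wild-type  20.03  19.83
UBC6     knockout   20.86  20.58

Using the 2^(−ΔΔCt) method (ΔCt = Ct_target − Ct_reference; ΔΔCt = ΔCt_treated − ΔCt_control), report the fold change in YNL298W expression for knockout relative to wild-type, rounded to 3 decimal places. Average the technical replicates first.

Mean Ct: YNL298W wild-type 22.065; YNL298W knockout 19.385; UBC6 wild-type 19.930; UBC6 knockout 20.720
ΔCt(wild-type) = 22.065 − 19.930 = 2.135
ΔCt(knockout) = 19.385 − 20.720 = -1.335
ΔΔCt = -1.335 − 2.135 = -3.470
Fold change = 2^(−(-3.470)) = 2^3.470 = 11.0809

11.081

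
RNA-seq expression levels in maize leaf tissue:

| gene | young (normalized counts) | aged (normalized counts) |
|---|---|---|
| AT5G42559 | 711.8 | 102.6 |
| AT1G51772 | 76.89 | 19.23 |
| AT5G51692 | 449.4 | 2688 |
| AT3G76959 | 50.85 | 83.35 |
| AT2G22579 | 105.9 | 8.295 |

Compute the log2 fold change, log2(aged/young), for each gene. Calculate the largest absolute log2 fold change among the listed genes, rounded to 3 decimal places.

log2(102.6/711.8) = -2.794  (AT5G42559)
log2(19.23/76.89) = -1.999  (AT1G51772)
log2(2688/449.4) = 2.580  (AT5G51692)
log2(83.35/50.85) = 0.713  (AT3G76959)
log2(8.295/105.9) = -3.674  (AT2G22579)
The largest magnitude belongs to AT2G22579.

3.674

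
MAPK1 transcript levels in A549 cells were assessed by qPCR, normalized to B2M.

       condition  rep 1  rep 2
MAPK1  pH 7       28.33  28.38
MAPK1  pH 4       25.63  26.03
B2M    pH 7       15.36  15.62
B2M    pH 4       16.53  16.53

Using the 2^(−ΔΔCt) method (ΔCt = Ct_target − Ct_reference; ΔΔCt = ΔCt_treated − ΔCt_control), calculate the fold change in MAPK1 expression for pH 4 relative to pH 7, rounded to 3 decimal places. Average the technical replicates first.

Mean Ct: MAPK1 pH 7 28.355; MAPK1 pH 4 25.830; B2M pH 7 15.490; B2M pH 4 16.530
ΔCt(pH 7) = 28.355 − 15.490 = 12.865
ΔCt(pH 4) = 25.830 − 16.530 = 9.300
ΔΔCt = 9.300 − 12.865 = -3.565
Fold change = 2^(−(-3.565)) = 2^3.565 = 11.8351

11.835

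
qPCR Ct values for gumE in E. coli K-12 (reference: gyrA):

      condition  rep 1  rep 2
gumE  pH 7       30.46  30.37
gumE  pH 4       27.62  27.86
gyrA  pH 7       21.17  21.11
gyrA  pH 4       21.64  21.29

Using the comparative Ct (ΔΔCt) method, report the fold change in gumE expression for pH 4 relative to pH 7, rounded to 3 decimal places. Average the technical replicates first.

8.000

Mean Ct: gumE pH 7 30.415; gumE pH 4 27.740; gyrA pH 7 21.140; gyrA pH 4 21.465
ΔCt(pH 7) = 30.415 − 21.140 = 9.275
ΔCt(pH 4) = 27.740 − 21.465 = 6.275
ΔΔCt = 6.275 − 9.275 = -3.000
Fold change = 2^(−(-3.000)) = 2^3.000 = 8.0000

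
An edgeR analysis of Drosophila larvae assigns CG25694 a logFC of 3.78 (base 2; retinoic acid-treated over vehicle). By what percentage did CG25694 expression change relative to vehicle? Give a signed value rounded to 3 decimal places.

Fold change = 2^(3.78) = 13.7370
Percent change = (FC − 1) × 100% = (13.7370 − 1) × 100 = 1273.705%

1273.705%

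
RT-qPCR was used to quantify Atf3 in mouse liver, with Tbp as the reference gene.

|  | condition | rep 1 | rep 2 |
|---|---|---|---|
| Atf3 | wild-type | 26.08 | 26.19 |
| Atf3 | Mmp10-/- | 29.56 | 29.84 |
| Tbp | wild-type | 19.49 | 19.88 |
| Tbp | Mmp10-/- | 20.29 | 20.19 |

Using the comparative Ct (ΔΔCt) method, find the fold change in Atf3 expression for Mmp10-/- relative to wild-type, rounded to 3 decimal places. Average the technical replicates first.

0.124

Mean Ct: Atf3 wild-type 26.135; Atf3 Mmp10-/- 29.700; Tbp wild-type 19.685; Tbp Mmp10-/- 20.240
ΔCt(wild-type) = 26.135 − 19.685 = 6.450
ΔCt(Mmp10-/-) = 29.700 − 20.240 = 9.460
ΔΔCt = 9.460 − 6.450 = 3.010
Fold change = 2^(−3.010) = 0.1241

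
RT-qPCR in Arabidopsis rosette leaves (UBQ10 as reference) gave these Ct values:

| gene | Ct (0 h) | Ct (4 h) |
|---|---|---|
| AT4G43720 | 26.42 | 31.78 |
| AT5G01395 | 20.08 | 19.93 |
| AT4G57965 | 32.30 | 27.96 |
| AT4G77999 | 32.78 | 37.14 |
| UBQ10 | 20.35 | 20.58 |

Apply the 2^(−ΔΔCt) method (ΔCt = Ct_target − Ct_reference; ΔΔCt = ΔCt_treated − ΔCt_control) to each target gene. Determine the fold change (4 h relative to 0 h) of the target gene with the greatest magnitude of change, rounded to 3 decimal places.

0.029

AT4G43720: ΔΔCt = (31.78−20.58) − (26.42−20.35) = 11.20 − 6.07 = 5.13; fold change = 2^-5.13 = 0.029
AT5G01395: ΔΔCt = (19.93−20.58) − (20.08−20.35) = -0.65 − (-0.27) = -0.38; fold change = 2^0.38 = 1.301
AT4G57965: ΔΔCt = (27.96−20.58) − (32.30−20.35) = 7.38 − 11.95 = -4.57; fold change = 2^4.57 = 23.752
AT4G77999: ΔΔCt = (37.14−20.58) − (32.78−20.35) = 16.56 − 12.43 = 4.13; fold change = 2^-4.13 = 0.057
AT4G43720 has the largest |ΔΔCt| = 5.13.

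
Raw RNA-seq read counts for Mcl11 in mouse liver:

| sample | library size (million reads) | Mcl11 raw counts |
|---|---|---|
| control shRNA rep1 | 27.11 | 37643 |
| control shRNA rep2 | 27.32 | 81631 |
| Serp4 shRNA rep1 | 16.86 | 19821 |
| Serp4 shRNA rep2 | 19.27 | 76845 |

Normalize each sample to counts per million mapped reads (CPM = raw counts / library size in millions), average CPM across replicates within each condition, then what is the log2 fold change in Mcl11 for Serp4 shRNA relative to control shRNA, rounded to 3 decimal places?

CPM(control shRNA rep1) = 37643 / 27.11 = 1388.5282
CPM(control shRNA rep2) = 81631 / 27.32 = 2987.9575
CPM(Serp4 shRNA rep1) = 19821 / 16.86 = 1175.6228
CPM(Serp4 shRNA rep2) = 76845 / 19.27 = 3987.8049
mean CPM(control shRNA) = 2188.2429; mean CPM(Serp4 shRNA) = 2581.7138
Fold change = 2581.7138 / 2188.2429 = 1.17981
log2(1.17981) = 0.2386

0.239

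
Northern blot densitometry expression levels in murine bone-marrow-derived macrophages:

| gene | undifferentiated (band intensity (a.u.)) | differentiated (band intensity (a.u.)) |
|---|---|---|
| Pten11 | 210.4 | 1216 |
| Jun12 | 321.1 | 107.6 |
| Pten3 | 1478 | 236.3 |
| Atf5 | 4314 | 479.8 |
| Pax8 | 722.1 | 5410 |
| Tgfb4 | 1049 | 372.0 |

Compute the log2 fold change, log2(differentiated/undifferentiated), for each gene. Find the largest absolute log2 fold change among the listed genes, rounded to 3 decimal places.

3.169

log2(1216/210.4) = 2.531  (Pten11)
log2(107.6/321.1) = -1.577  (Jun12)
log2(236.3/1478) = -2.645  (Pten3)
log2(479.8/4314) = -3.169  (Atf5)
log2(5410/722.1) = 2.905  (Pax8)
log2(372.0/1049) = -1.496  (Tgfb4)
The largest magnitude belongs to Atf5.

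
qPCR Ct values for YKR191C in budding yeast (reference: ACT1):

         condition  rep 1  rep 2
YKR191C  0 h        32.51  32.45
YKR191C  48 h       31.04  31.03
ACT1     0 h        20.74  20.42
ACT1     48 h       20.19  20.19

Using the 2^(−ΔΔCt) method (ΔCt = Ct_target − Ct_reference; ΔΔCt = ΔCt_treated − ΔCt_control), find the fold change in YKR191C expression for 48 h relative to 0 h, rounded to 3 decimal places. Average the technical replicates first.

Mean Ct: YKR191C 0 h 32.480; YKR191C 48 h 31.035; ACT1 0 h 20.580; ACT1 48 h 20.190
ΔCt(0 h) = 32.480 − 20.580 = 11.900
ΔCt(48 h) = 31.035 − 20.190 = 10.845
ΔΔCt = 10.845 − 11.900 = -1.055
Fold change = 2^(−(-1.055)) = 2^1.055 = 2.0777

2.078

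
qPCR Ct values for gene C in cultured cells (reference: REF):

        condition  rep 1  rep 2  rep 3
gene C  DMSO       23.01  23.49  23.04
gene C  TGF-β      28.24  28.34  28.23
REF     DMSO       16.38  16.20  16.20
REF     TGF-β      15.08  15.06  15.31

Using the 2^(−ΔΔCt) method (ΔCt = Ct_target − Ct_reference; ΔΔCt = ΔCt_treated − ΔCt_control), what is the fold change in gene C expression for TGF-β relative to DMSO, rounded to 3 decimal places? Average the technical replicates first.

Mean Ct: gene C DMSO 23.180; gene C TGF-β 28.270; REF DMSO 16.260; REF TGF-β 15.150
ΔCt(DMSO) = 23.180 − 16.260 = 6.920
ΔCt(TGF-β) = 28.270 − 15.150 = 13.120
ΔΔCt = 13.120 − 6.920 = 6.200
Fold change = 2^(−6.200) = 0.0136

0.014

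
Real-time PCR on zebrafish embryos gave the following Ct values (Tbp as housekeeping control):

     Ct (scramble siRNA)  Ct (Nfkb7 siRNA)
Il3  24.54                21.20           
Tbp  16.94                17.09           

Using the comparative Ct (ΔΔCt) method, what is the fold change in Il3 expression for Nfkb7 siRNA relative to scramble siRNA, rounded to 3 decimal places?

11.236

ΔCt(scramble siRNA) = 24.540 − 16.940 = 7.600
ΔCt(Nfkb7 siRNA) = 21.200 − 17.090 = 4.110
ΔΔCt = 4.110 − 7.600 = -3.490
Fold change = 2^(−(-3.490)) = 2^3.490 = 11.2356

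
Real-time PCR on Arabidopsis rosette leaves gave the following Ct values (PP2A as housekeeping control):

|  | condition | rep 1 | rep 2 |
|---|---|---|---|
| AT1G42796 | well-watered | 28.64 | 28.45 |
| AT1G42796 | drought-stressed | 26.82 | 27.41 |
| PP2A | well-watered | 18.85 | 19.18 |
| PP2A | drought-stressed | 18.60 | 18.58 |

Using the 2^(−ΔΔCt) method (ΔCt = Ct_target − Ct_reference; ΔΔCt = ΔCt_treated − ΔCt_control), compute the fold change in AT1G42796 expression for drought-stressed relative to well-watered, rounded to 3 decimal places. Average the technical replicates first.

Mean Ct: AT1G42796 well-watered 28.545; AT1G42796 drought-stressed 27.115; PP2A well-watered 19.015; PP2A drought-stressed 18.590
ΔCt(well-watered) = 28.545 − 19.015 = 9.530
ΔCt(drought-stressed) = 27.115 − 18.590 = 8.525
ΔΔCt = 8.525 − 9.530 = -1.005
Fold change = 2^(−(-1.005)) = 2^1.005 = 2.0069

2.007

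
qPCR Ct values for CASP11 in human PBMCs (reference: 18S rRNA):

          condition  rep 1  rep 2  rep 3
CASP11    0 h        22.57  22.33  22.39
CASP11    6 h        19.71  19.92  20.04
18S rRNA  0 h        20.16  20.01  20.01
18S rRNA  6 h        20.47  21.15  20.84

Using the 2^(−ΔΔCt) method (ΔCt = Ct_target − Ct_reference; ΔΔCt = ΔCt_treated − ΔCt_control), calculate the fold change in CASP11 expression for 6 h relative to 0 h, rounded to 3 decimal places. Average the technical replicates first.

9.849

Mean Ct: CASP11 0 h 22.430; CASP11 6 h 19.890; 18S rRNA 0 h 20.060; 18S rRNA 6 h 20.820
ΔCt(0 h) = 22.430 − 20.060 = 2.370
ΔCt(6 h) = 19.890 − 20.820 = -0.930
ΔΔCt = -0.930 − 2.370 = -3.300
Fold change = 2^(−(-3.300)) = 2^3.300 = 9.8492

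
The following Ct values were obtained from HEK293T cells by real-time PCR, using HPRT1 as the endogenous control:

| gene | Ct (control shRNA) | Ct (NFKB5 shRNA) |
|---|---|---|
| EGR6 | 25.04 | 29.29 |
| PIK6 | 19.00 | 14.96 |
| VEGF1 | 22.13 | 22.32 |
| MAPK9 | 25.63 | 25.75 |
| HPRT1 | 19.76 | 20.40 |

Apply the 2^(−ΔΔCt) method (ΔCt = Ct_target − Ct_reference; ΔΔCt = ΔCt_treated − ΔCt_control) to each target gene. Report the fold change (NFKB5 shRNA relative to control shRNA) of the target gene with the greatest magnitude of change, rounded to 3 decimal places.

25.634

EGR6: ΔΔCt = (29.29−20.40) − (25.04−19.76) = 8.89 − 5.28 = 3.61; fold change = 2^-3.61 = 0.082
PIK6: ΔΔCt = (14.96−20.40) − (19.00−19.76) = -5.44 − (-0.76) = -4.68; fold change = 2^4.68 = 25.634
VEGF1: ΔΔCt = (22.32−20.40) − (22.13−19.76) = 1.92 − 2.37 = -0.45; fold change = 2^0.45 = 1.366
MAPK9: ΔΔCt = (25.75−20.40) − (25.63−19.76) = 5.35 − 5.87 = -0.52; fold change = 2^0.52 = 1.434
PIK6 has the largest |ΔΔCt| = 4.68.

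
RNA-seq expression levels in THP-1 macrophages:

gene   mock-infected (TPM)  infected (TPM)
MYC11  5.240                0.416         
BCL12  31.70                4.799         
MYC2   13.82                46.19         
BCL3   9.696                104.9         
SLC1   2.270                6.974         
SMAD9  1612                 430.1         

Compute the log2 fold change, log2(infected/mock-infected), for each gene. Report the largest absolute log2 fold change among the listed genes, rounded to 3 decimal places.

3.655

log2(0.416/5.240) = -3.655  (MYC11)
log2(4.799/31.70) = -2.724  (BCL12)
log2(46.19/13.82) = 1.741  (MYC2)
log2(104.9/9.696) = 3.435  (BCL3)
log2(6.974/2.270) = 1.619  (SLC1)
log2(430.1/1612) = -1.906  (SMAD9)
The largest magnitude belongs to MYC11.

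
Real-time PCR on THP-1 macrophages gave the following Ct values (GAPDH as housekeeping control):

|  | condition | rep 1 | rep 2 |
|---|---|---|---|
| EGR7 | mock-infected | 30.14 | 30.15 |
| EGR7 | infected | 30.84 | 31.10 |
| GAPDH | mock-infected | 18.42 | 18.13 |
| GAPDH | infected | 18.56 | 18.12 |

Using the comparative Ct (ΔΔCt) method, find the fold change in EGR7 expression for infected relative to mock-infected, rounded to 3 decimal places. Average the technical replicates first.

0.590

Mean Ct: EGR7 mock-infected 30.145; EGR7 infected 30.970; GAPDH mock-infected 18.275; GAPDH infected 18.340
ΔCt(mock-infected) = 30.145 − 18.275 = 11.870
ΔCt(infected) = 30.970 − 18.340 = 12.630
ΔΔCt = 12.630 − 11.870 = 0.760
Fold change = 2^(−0.760) = 0.5905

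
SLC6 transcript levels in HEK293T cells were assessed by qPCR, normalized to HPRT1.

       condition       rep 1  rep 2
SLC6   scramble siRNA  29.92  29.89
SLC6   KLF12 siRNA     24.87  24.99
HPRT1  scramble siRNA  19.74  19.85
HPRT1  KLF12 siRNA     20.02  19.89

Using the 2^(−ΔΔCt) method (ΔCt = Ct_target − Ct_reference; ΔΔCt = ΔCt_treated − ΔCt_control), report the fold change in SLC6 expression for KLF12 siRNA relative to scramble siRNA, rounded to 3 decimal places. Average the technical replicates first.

35.139

Mean Ct: SLC6 scramble siRNA 29.905; SLC6 KLF12 siRNA 24.930; HPRT1 scramble siRNA 19.795; HPRT1 KLF12 siRNA 19.955
ΔCt(scramble siRNA) = 29.905 − 19.795 = 10.110
ΔCt(KLF12 siRNA) = 24.930 − 19.955 = 4.975
ΔΔCt = 4.975 − 10.110 = -5.135
Fold change = 2^(−(-5.135)) = 2^5.135 = 35.1390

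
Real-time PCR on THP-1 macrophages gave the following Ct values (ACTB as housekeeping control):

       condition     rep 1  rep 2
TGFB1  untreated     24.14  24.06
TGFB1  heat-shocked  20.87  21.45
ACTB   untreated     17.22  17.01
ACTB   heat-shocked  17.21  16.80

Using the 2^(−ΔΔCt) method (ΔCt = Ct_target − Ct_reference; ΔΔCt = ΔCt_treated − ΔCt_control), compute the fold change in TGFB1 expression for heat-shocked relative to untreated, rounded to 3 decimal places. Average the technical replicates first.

Mean Ct: TGFB1 untreated 24.100; TGFB1 heat-shocked 21.160; ACTB untreated 17.115; ACTB heat-shocked 17.005
ΔCt(untreated) = 24.100 − 17.115 = 6.985
ΔCt(heat-shocked) = 21.160 − 17.005 = 4.155
ΔΔCt = 4.155 − 6.985 = -2.830
Fold change = 2^(−(-2.830)) = 2^2.830 = 7.1107

7.111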